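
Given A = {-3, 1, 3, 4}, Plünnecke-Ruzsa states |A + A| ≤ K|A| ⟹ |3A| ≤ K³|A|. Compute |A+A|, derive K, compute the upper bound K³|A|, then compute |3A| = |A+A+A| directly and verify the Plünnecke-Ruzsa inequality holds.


|A| = 4.
Step 1: Compute A + A by enumerating all 16 pairs.
A + A = {-6, -2, 0, 1, 2, 4, 5, 6, 7, 8}, so |A + A| = 10.
Step 2: Doubling constant K = |A + A|/|A| = 10/4 = 10/4 ≈ 2.5000.
Step 3: Plünnecke-Ruzsa gives |3A| ≤ K³·|A| = (2.5000)³ · 4 ≈ 62.5000.
Step 4: Compute 3A = A + A + A directly by enumerating all triples (a,b,c) ∈ A³; |3A| = 17.
Step 5: Check 17 ≤ 62.5000? Yes ✓.

K = 10/4, Plünnecke-Ruzsa bound K³|A| ≈ 62.5000, |3A| = 17, inequality holds.


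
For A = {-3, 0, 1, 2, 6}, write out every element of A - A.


A - A = {a - a' : a, a' ∈ A}.
Compute a - a' for each ordered pair (a, a'):
a = -3: -3--3=0, -3-0=-3, -3-1=-4, -3-2=-5, -3-6=-9
a = 0: 0--3=3, 0-0=0, 0-1=-1, 0-2=-2, 0-6=-6
a = 1: 1--3=4, 1-0=1, 1-1=0, 1-2=-1, 1-6=-5
a = 2: 2--3=5, 2-0=2, 2-1=1, 2-2=0, 2-6=-4
a = 6: 6--3=9, 6-0=6, 6-1=5, 6-2=4, 6-6=0
Collecting distinct values (and noting 0 appears from a-a):
A - A = {-9, -6, -5, -4, -3, -2, -1, 0, 1, 2, 3, 4, 5, 6, 9}
|A - A| = 15

A - A = {-9, -6, -5, -4, -3, -2, -1, 0, 1, 2, 3, 4, 5, 6, 9}


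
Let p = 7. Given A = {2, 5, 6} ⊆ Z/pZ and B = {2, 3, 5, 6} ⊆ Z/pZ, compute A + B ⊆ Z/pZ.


Work in Z/7Z: reduce every sum a + b modulo 7.
Enumerate all 12 pairs:
a = 2: 2+2=4, 2+3=5, 2+5=0, 2+6=1
a = 5: 5+2=0, 5+3=1, 5+5=3, 5+6=4
a = 6: 6+2=1, 6+3=2, 6+5=4, 6+6=5
Distinct residues collected: {0, 1, 2, 3, 4, 5}
|A + B| = 6 (out of 7 total residues).

A + B = {0, 1, 2, 3, 4, 5}


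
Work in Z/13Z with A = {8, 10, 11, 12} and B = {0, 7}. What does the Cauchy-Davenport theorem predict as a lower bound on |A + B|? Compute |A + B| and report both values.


Cauchy-Davenport: |A + B| ≥ min(p, |A| + |B| - 1) for A, B nonempty in Z/pZ.
|A| = 4, |B| = 2, p = 13.
CD lower bound = min(13, 4 + 2 - 1) = min(13, 5) = 5.
Compute A + B mod 13 directly:
a = 8: 8+0=8, 8+7=2
a = 10: 10+0=10, 10+7=4
a = 11: 11+0=11, 11+7=5
a = 12: 12+0=12, 12+7=6
A + B = {2, 4, 5, 6, 8, 10, 11, 12}, so |A + B| = 8.
Verify: 8 ≥ 5? Yes ✓.

CD lower bound = 5, actual |A + B| = 8.


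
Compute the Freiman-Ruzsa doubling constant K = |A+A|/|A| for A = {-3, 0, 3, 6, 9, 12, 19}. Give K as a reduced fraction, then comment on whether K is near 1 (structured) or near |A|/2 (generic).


|A| = 7.
Compute A + A by enumerating all 49 pairs.
A + A = {-6, -3, 0, 3, 6, 9, 12, 15, 16, 18, 19, 21, 22, 24, 25, 28, 31, 38}, so |A + A| = 18.
K = |A + A| / |A| = 18/7 (already in lowest terms) ≈ 2.5714.
Reference: AP of size 7 gives K = 13/7 ≈ 1.8571; a fully generic set of size 7 gives K ≈ 4.0000.

|A| = 7, |A + A| = 18, K = 18/7.


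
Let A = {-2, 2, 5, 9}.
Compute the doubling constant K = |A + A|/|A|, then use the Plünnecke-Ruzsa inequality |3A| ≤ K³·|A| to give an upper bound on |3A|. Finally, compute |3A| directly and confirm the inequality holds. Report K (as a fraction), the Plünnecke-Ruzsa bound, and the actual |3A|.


|A| = 4.
Step 1: Compute A + A by enumerating all 16 pairs.
A + A = {-4, 0, 3, 4, 7, 10, 11, 14, 18}, so |A + A| = 9.
Step 2: Doubling constant K = |A + A|/|A| = 9/4 = 9/4 ≈ 2.2500.
Step 3: Plünnecke-Ruzsa gives |3A| ≤ K³·|A| = (2.2500)³ · 4 ≈ 45.5625.
Step 4: Compute 3A = A + A + A directly by enumerating all triples (a,b,c) ∈ A³; |3A| = 16.
Step 5: Check 16 ≤ 45.5625? Yes ✓.

K = 9/4, Plünnecke-Ruzsa bound K³|A| ≈ 45.5625, |3A| = 16, inequality holds.


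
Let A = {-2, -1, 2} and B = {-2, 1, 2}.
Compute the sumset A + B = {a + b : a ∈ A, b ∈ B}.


A + B = {a + b : a ∈ A, b ∈ B}.
Enumerate all |A|·|B| = 3·3 = 9 pairs (a, b) and collect distinct sums.
a = -2: -2+-2=-4, -2+1=-1, -2+2=0
a = -1: -1+-2=-3, -1+1=0, -1+2=1
a = 2: 2+-2=0, 2+1=3, 2+2=4
Collecting distinct sums: A + B = {-4, -3, -1, 0, 1, 3, 4}
|A + B| = 7

A + B = {-4, -3, -1, 0, 1, 3, 4}


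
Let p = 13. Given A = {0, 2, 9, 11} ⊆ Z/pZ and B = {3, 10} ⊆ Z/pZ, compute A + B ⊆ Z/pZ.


Work in Z/13Z: reduce every sum a + b modulo 13.
Enumerate all 8 pairs:
a = 0: 0+3=3, 0+10=10
a = 2: 2+3=5, 2+10=12
a = 9: 9+3=12, 9+10=6
a = 11: 11+3=1, 11+10=8
Distinct residues collected: {1, 3, 5, 6, 8, 10, 12}
|A + B| = 7 (out of 13 total residues).

A + B = {1, 3, 5, 6, 8, 10, 12}


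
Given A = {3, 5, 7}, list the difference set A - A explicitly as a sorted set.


A - A = {a - a' : a, a' ∈ A}.
Compute a - a' for each ordered pair (a, a'):
a = 3: 3-3=0, 3-5=-2, 3-7=-4
a = 5: 5-3=2, 5-5=0, 5-7=-2
a = 7: 7-3=4, 7-5=2, 7-7=0
Collecting distinct values (and noting 0 appears from a-a):
A - A = {-4, -2, 0, 2, 4}
|A - A| = 5

A - A = {-4, -2, 0, 2, 4}


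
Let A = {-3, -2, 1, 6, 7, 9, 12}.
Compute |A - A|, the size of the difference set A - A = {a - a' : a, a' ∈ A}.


A - A = {a - a' : a, a' ∈ A}; |A| = 7.
Bounds: 2|A|-1 ≤ |A - A| ≤ |A|² - |A| + 1, i.e. 13 ≤ |A - A| ≤ 43.
Note: 0 ∈ A - A always (from a - a). The set is symmetric: if d ∈ A - A then -d ∈ A - A.
Enumerate nonzero differences d = a - a' with a > a' (then include -d):
Positive differences: {1, 2, 3, 4, 5, 6, 8, 9, 10, 11, 12, 14, 15}
Full difference set: {0} ∪ (positive diffs) ∪ (negative diffs).
|A - A| = 1 + 2·13 = 27 (matches direct enumeration: 27).

|A - A| = 27


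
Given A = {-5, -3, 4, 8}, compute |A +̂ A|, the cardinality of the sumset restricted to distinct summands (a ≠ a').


Restricted sumset: A +̂ A = {a + a' : a ∈ A, a' ∈ A, a ≠ a'}.
Equivalently, take A + A and drop any sum 2a that is achievable ONLY as a + a for a ∈ A (i.e. sums representable only with equal summands).
Enumerate pairs (a, a') with a < a' (symmetric, so each unordered pair gives one sum; this covers all a ≠ a'):
  -5 + -3 = -8
  -5 + 4 = -1
  -5 + 8 = 3
  -3 + 4 = 1
  -3 + 8 = 5
  4 + 8 = 12
Collected distinct sums: {-8, -1, 1, 3, 5, 12}
|A +̂ A| = 6
(Reference bound: |A +̂ A| ≥ 2|A| - 3 for |A| ≥ 2, with |A| = 4 giving ≥ 5.)

|A +̂ A| = 6


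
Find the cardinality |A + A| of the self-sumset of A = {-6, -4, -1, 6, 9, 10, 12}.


A + A = {a + a' : a, a' ∈ A}; |A| = 7.
General bounds: 2|A| - 1 ≤ |A + A| ≤ |A|(|A|+1)/2, i.e. 13 ≤ |A + A| ≤ 28.
Lower bound 2|A|-1 is attained iff A is an arithmetic progression.
Enumerate sums a + a' for a ≤ a' (symmetric, so this suffices):
a = -6: -6+-6=-12, -6+-4=-10, -6+-1=-7, -6+6=0, -6+9=3, -6+10=4, -6+12=6
a = -4: -4+-4=-8, -4+-1=-5, -4+6=2, -4+9=5, -4+10=6, -4+12=8
a = -1: -1+-1=-2, -1+6=5, -1+9=8, -1+10=9, -1+12=11
a = 6: 6+6=12, 6+9=15, 6+10=16, 6+12=18
a = 9: 9+9=18, 9+10=19, 9+12=21
a = 10: 10+10=20, 10+12=22
a = 12: 12+12=24
Distinct sums: {-12, -10, -8, -7, -5, -2, 0, 2, 3, 4, 5, 6, 8, 9, 11, 12, 15, 16, 18, 19, 20, 21, 22, 24}
|A + A| = 24

|A + A| = 24


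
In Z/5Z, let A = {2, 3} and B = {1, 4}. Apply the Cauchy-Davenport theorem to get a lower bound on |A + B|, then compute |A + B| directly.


Cauchy-Davenport: |A + B| ≥ min(p, |A| + |B| - 1) for A, B nonempty in Z/pZ.
|A| = 2, |B| = 2, p = 5.
CD lower bound = min(5, 2 + 2 - 1) = min(5, 3) = 3.
Compute A + B mod 5 directly:
a = 2: 2+1=3, 2+4=1
a = 3: 3+1=4, 3+4=2
A + B = {1, 2, 3, 4}, so |A + B| = 4.
Verify: 4 ≥ 3? Yes ✓.

CD lower bound = 3, actual |A + B| = 4.


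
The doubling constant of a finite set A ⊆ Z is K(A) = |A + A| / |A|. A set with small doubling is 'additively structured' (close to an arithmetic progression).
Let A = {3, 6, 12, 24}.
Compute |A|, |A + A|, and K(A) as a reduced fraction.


|A| = 4.
Compute A + A by enumerating all 16 pairs.
A + A = {6, 9, 12, 15, 18, 24, 27, 30, 36, 48}, so |A + A| = 10.
K = |A + A| / |A| = 10/4 = 5/2 ≈ 2.5000.
Reference: AP of size 4 gives K = 7/4 ≈ 1.7500; a fully generic set of size 4 gives K ≈ 2.5000.

|A| = 4, |A + A| = 10, K = 10/4 = 5/2.


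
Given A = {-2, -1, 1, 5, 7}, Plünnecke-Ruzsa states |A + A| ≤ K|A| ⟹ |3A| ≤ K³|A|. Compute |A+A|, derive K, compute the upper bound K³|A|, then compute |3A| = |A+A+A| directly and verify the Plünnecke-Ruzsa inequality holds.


|A| = 5.
Step 1: Compute A + A by enumerating all 25 pairs.
A + A = {-4, -3, -2, -1, 0, 2, 3, 4, 5, 6, 8, 10, 12, 14}, so |A + A| = 14.
Step 2: Doubling constant K = |A + A|/|A| = 14/5 = 14/5 ≈ 2.8000.
Step 3: Plünnecke-Ruzsa gives |3A| ≤ K³·|A| = (2.8000)³ · 5 ≈ 109.7600.
Step 4: Compute 3A = A + A + A directly by enumerating all triples (a,b,c) ∈ A³; |3A| = 24.
Step 5: Check 24 ≤ 109.7600? Yes ✓.

K = 14/5, Plünnecke-Ruzsa bound K³|A| ≈ 109.7600, |3A| = 24, inequality holds.


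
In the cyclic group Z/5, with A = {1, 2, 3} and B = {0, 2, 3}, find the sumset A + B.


Work in Z/5Z: reduce every sum a + b modulo 5.
Enumerate all 9 pairs:
a = 1: 1+0=1, 1+2=3, 1+3=4
a = 2: 2+0=2, 2+2=4, 2+3=0
a = 3: 3+0=3, 3+2=0, 3+3=1
Distinct residues collected: {0, 1, 2, 3, 4}
|A + B| = 5 (out of 5 total residues).

A + B = {0, 1, 2, 3, 4}


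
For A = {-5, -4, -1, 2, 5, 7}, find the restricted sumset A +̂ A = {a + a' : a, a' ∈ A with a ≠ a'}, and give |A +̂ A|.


Restricted sumset: A +̂ A = {a + a' : a ∈ A, a' ∈ A, a ≠ a'}.
Equivalently, take A + A and drop any sum 2a that is achievable ONLY as a + a for a ∈ A (i.e. sums representable only with equal summands).
Enumerate pairs (a, a') with a < a' (symmetric, so each unordered pair gives one sum; this covers all a ≠ a'):
  -5 + -4 = -9
  -5 + -1 = -6
  -5 + 2 = -3
  -5 + 5 = 0
  -5 + 7 = 2
  -4 + -1 = -5
  -4 + 2 = -2
  -4 + 5 = 1
  -4 + 7 = 3
  -1 + 2 = 1
  -1 + 5 = 4
  -1 + 7 = 6
  2 + 5 = 7
  2 + 7 = 9
  5 + 7 = 12
Collected distinct sums: {-9, -6, -5, -3, -2, 0, 1, 2, 3, 4, 6, 7, 9, 12}
|A +̂ A| = 14
(Reference bound: |A +̂ A| ≥ 2|A| - 3 for |A| ≥ 2, with |A| = 6 giving ≥ 9.)

|A +̂ A| = 14


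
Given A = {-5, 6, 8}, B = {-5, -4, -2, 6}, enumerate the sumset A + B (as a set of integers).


A + B = {a + b : a ∈ A, b ∈ B}.
Enumerate all |A|·|B| = 3·4 = 12 pairs (a, b) and collect distinct sums.
a = -5: -5+-5=-10, -5+-4=-9, -5+-2=-7, -5+6=1
a = 6: 6+-5=1, 6+-4=2, 6+-2=4, 6+6=12
a = 8: 8+-5=3, 8+-4=4, 8+-2=6, 8+6=14
Collecting distinct sums: A + B = {-10, -9, -7, 1, 2, 3, 4, 6, 12, 14}
|A + B| = 10

A + B = {-10, -9, -7, 1, 2, 3, 4, 6, 12, 14}


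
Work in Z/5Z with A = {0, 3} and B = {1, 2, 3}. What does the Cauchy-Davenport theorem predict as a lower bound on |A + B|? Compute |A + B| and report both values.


Cauchy-Davenport: |A + B| ≥ min(p, |A| + |B| - 1) for A, B nonempty in Z/pZ.
|A| = 2, |B| = 3, p = 5.
CD lower bound = min(5, 2 + 3 - 1) = min(5, 4) = 4.
Compute A + B mod 5 directly:
a = 0: 0+1=1, 0+2=2, 0+3=3
a = 3: 3+1=4, 3+2=0, 3+3=1
A + B = {0, 1, 2, 3, 4}, so |A + B| = 5.
Verify: 5 ≥ 4? Yes ✓.

CD lower bound = 4, actual |A + B| = 5.


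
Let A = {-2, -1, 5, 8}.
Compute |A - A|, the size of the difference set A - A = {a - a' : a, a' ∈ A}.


A - A = {a - a' : a, a' ∈ A}; |A| = 4.
Bounds: 2|A|-1 ≤ |A - A| ≤ |A|² - |A| + 1, i.e. 7 ≤ |A - A| ≤ 13.
Note: 0 ∈ A - A always (from a - a). The set is symmetric: if d ∈ A - A then -d ∈ A - A.
Enumerate nonzero differences d = a - a' with a > a' (then include -d):
Positive differences: {1, 3, 6, 7, 9, 10}
Full difference set: {0} ∪ (positive diffs) ∪ (negative diffs).
|A - A| = 1 + 2·6 = 13 (matches direct enumeration: 13).

|A - A| = 13


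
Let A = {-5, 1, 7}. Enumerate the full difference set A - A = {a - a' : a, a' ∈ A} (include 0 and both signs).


A - A = {a - a' : a, a' ∈ A}.
Compute a - a' for each ordered pair (a, a'):
a = -5: -5--5=0, -5-1=-6, -5-7=-12
a = 1: 1--5=6, 1-1=0, 1-7=-6
a = 7: 7--5=12, 7-1=6, 7-7=0
Collecting distinct values (and noting 0 appears from a-a):
A - A = {-12, -6, 0, 6, 12}
|A - A| = 5

A - A = {-12, -6, 0, 6, 12}


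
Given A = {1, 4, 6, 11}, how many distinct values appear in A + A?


A + A = {a + a' : a, a' ∈ A}; |A| = 4.
General bounds: 2|A| - 1 ≤ |A + A| ≤ |A|(|A|+1)/2, i.e. 7 ≤ |A + A| ≤ 10.
Lower bound 2|A|-1 is attained iff A is an arithmetic progression.
Enumerate sums a + a' for a ≤ a' (symmetric, so this suffices):
a = 1: 1+1=2, 1+4=5, 1+6=7, 1+11=12
a = 4: 4+4=8, 4+6=10, 4+11=15
a = 6: 6+6=12, 6+11=17
a = 11: 11+11=22
Distinct sums: {2, 5, 7, 8, 10, 12, 15, 17, 22}
|A + A| = 9

|A + A| = 9


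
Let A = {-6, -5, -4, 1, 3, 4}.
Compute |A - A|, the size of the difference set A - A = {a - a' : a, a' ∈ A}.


A - A = {a - a' : a, a' ∈ A}; |A| = 6.
Bounds: 2|A|-1 ≤ |A - A| ≤ |A|² - |A| + 1, i.e. 11 ≤ |A - A| ≤ 31.
Note: 0 ∈ A - A always (from a - a). The set is symmetric: if d ∈ A - A then -d ∈ A - A.
Enumerate nonzero differences d = a - a' with a > a' (then include -d):
Positive differences: {1, 2, 3, 5, 6, 7, 8, 9, 10}
Full difference set: {0} ∪ (positive diffs) ∪ (negative diffs).
|A - A| = 1 + 2·9 = 19 (matches direct enumeration: 19).

|A - A| = 19


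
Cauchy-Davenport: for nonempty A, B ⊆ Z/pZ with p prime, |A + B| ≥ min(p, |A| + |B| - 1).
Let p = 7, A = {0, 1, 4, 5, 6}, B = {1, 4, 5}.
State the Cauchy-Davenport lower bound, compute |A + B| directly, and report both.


Cauchy-Davenport: |A + B| ≥ min(p, |A| + |B| - 1) for A, B nonempty in Z/pZ.
|A| = 5, |B| = 3, p = 7.
CD lower bound = min(7, 5 + 3 - 1) = min(7, 7) = 7.
Compute A + B mod 7 directly:
a = 0: 0+1=1, 0+4=4, 0+5=5
a = 1: 1+1=2, 1+4=5, 1+5=6
a = 4: 4+1=5, 4+4=1, 4+5=2
a = 5: 5+1=6, 5+4=2, 5+5=3
a = 6: 6+1=0, 6+4=3, 6+5=4
A + B = {0, 1, 2, 3, 4, 5, 6}, so |A + B| = 7.
Verify: 7 ≥ 7? Yes ✓.

CD lower bound = 7, actual |A + B| = 7.


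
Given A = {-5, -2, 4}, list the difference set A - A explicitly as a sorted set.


A - A = {a - a' : a, a' ∈ A}.
Compute a - a' for each ordered pair (a, a'):
a = -5: -5--5=0, -5--2=-3, -5-4=-9
a = -2: -2--5=3, -2--2=0, -2-4=-6
a = 4: 4--5=9, 4--2=6, 4-4=0
Collecting distinct values (and noting 0 appears from a-a):
A - A = {-9, -6, -3, 0, 3, 6, 9}
|A - A| = 7

A - A = {-9, -6, -3, 0, 3, 6, 9}


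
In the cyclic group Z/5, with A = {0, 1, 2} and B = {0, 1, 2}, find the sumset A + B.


Work in Z/5Z: reduce every sum a + b modulo 5.
Enumerate all 9 pairs:
a = 0: 0+0=0, 0+1=1, 0+2=2
a = 1: 1+0=1, 1+1=2, 1+2=3
a = 2: 2+0=2, 2+1=3, 2+2=4
Distinct residues collected: {0, 1, 2, 3, 4}
|A + B| = 5 (out of 5 total residues).

A + B = {0, 1, 2, 3, 4}


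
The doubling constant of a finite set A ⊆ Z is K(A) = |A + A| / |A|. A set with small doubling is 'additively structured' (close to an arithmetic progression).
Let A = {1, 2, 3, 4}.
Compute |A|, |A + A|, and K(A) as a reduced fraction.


|A| = 4.
Compute A + A by enumerating all 16 pairs.
A + A = {2, 3, 4, 5, 6, 7, 8}, so |A + A| = 7.
K = |A + A| / |A| = 7/4 (already in lowest terms) ≈ 1.7500.
Reference: AP of size 4 gives K = 7/4 ≈ 1.7500; a fully generic set of size 4 gives K ≈ 2.5000.

|A| = 4, |A + A| = 7, K = 7/4.


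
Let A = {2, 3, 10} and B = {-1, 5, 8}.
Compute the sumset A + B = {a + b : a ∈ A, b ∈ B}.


A + B = {a + b : a ∈ A, b ∈ B}.
Enumerate all |A|·|B| = 3·3 = 9 pairs (a, b) and collect distinct sums.
a = 2: 2+-1=1, 2+5=7, 2+8=10
a = 3: 3+-1=2, 3+5=8, 3+8=11
a = 10: 10+-1=9, 10+5=15, 10+8=18
Collecting distinct sums: A + B = {1, 2, 7, 8, 9, 10, 11, 15, 18}
|A + B| = 9

A + B = {1, 2, 7, 8, 9, 10, 11, 15, 18}


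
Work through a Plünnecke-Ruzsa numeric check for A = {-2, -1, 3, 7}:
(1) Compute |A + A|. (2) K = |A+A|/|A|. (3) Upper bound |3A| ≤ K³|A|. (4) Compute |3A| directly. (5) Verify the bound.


|A| = 4.
Step 1: Compute A + A by enumerating all 16 pairs.
A + A = {-4, -3, -2, 1, 2, 5, 6, 10, 14}, so |A + A| = 9.
Step 2: Doubling constant K = |A + A|/|A| = 9/4 = 9/4 ≈ 2.2500.
Step 3: Plünnecke-Ruzsa gives |3A| ≤ K³·|A| = (2.2500)³ · 4 ≈ 45.5625.
Step 4: Compute 3A = A + A + A directly by enumerating all triples (a,b,c) ∈ A³; |3A| = 16.
Step 5: Check 16 ≤ 45.5625? Yes ✓.

K = 9/4, Plünnecke-Ruzsa bound K³|A| ≈ 45.5625, |3A| = 16, inequality holds.


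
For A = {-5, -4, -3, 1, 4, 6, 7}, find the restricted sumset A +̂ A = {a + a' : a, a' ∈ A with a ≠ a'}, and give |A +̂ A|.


Restricted sumset: A +̂ A = {a + a' : a ∈ A, a' ∈ A, a ≠ a'}.
Equivalently, take A + A and drop any sum 2a that is achievable ONLY as a + a for a ∈ A (i.e. sums representable only with equal summands).
Enumerate pairs (a, a') with a < a' (symmetric, so each unordered pair gives one sum; this covers all a ≠ a'):
  -5 + -4 = -9
  -5 + -3 = -8
  -5 + 1 = -4
  -5 + 4 = -1
  -5 + 6 = 1
  -5 + 7 = 2
  -4 + -3 = -7
  -4 + 1 = -3
  -4 + 4 = 0
  -4 + 6 = 2
  -4 + 7 = 3
  -3 + 1 = -2
  -3 + 4 = 1
  -3 + 6 = 3
  -3 + 7 = 4
  1 + 4 = 5
  1 + 6 = 7
  1 + 7 = 8
  4 + 6 = 10
  4 + 7 = 11
  6 + 7 = 13
Collected distinct sums: {-9, -8, -7, -4, -3, -2, -1, 0, 1, 2, 3, 4, 5, 7, 8, 10, 11, 13}
|A +̂ A| = 18
(Reference bound: |A +̂ A| ≥ 2|A| - 3 for |A| ≥ 2, with |A| = 7 giving ≥ 11.)

|A +̂ A| = 18


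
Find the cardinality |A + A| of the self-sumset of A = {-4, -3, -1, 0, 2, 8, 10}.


A + A = {a + a' : a, a' ∈ A}; |A| = 7.
General bounds: 2|A| - 1 ≤ |A + A| ≤ |A|(|A|+1)/2, i.e. 13 ≤ |A + A| ≤ 28.
Lower bound 2|A|-1 is attained iff A is an arithmetic progression.
Enumerate sums a + a' for a ≤ a' (symmetric, so this suffices):
a = -4: -4+-4=-8, -4+-3=-7, -4+-1=-5, -4+0=-4, -4+2=-2, -4+8=4, -4+10=6
a = -3: -3+-3=-6, -3+-1=-4, -3+0=-3, -3+2=-1, -3+8=5, -3+10=7
a = -1: -1+-1=-2, -1+0=-1, -1+2=1, -1+8=7, -1+10=9
a = 0: 0+0=0, 0+2=2, 0+8=8, 0+10=10
a = 2: 2+2=4, 2+8=10, 2+10=12
a = 8: 8+8=16, 8+10=18
a = 10: 10+10=20
Distinct sums: {-8, -7, -6, -5, -4, -3, -2, -1, 0, 1, 2, 4, 5, 6, 7, 8, 9, 10, 12, 16, 18, 20}
|A + A| = 22

|A + A| = 22


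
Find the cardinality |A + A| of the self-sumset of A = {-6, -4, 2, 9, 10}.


A + A = {a + a' : a, a' ∈ A}; |A| = 5.
General bounds: 2|A| - 1 ≤ |A + A| ≤ |A|(|A|+1)/2, i.e. 9 ≤ |A + A| ≤ 15.
Lower bound 2|A|-1 is attained iff A is an arithmetic progression.
Enumerate sums a + a' for a ≤ a' (symmetric, so this suffices):
a = -6: -6+-6=-12, -6+-4=-10, -6+2=-4, -6+9=3, -6+10=4
a = -4: -4+-4=-8, -4+2=-2, -4+9=5, -4+10=6
a = 2: 2+2=4, 2+9=11, 2+10=12
a = 9: 9+9=18, 9+10=19
a = 10: 10+10=20
Distinct sums: {-12, -10, -8, -4, -2, 3, 4, 5, 6, 11, 12, 18, 19, 20}
|A + A| = 14

|A + A| = 14


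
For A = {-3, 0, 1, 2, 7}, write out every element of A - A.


A - A = {a - a' : a, a' ∈ A}.
Compute a - a' for each ordered pair (a, a'):
a = -3: -3--3=0, -3-0=-3, -3-1=-4, -3-2=-5, -3-7=-10
a = 0: 0--3=3, 0-0=0, 0-1=-1, 0-2=-2, 0-7=-7
a = 1: 1--3=4, 1-0=1, 1-1=0, 1-2=-1, 1-7=-6
a = 2: 2--3=5, 2-0=2, 2-1=1, 2-2=0, 2-7=-5
a = 7: 7--3=10, 7-0=7, 7-1=6, 7-2=5, 7-7=0
Collecting distinct values (and noting 0 appears from a-a):
A - A = {-10, -7, -6, -5, -4, -3, -2, -1, 0, 1, 2, 3, 4, 5, 6, 7, 10}
|A - A| = 17

A - A = {-10, -7, -6, -5, -4, -3, -2, -1, 0, 1, 2, 3, 4, 5, 6, 7, 10}


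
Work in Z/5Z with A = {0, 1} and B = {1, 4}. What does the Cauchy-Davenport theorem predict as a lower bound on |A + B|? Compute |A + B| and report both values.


Cauchy-Davenport: |A + B| ≥ min(p, |A| + |B| - 1) for A, B nonempty in Z/pZ.
|A| = 2, |B| = 2, p = 5.
CD lower bound = min(5, 2 + 2 - 1) = min(5, 3) = 3.
Compute A + B mod 5 directly:
a = 0: 0+1=1, 0+4=4
a = 1: 1+1=2, 1+4=0
A + B = {0, 1, 2, 4}, so |A + B| = 4.
Verify: 4 ≥ 3? Yes ✓.

CD lower bound = 3, actual |A + B| = 4.


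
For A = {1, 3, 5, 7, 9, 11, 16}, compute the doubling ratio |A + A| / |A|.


|A| = 7.
Compute A + A by enumerating all 49 pairs.
A + A = {2, 4, 6, 8, 10, 12, 14, 16, 17, 18, 19, 20, 21, 22, 23, 25, 27, 32}, so |A + A| = 18.
K = |A + A| / |A| = 18/7 (already in lowest terms) ≈ 2.5714.
Reference: AP of size 7 gives K = 13/7 ≈ 1.8571; a fully generic set of size 7 gives K ≈ 4.0000.

|A| = 7, |A + A| = 18, K = 18/7.


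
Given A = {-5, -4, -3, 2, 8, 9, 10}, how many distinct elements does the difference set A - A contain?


A - A = {a - a' : a, a' ∈ A}; |A| = 7.
Bounds: 2|A|-1 ≤ |A - A| ≤ |A|² - |A| + 1, i.e. 13 ≤ |A - A| ≤ 43.
Note: 0 ∈ A - A always (from a - a). The set is symmetric: if d ∈ A - A then -d ∈ A - A.
Enumerate nonzero differences d = a - a' with a > a' (then include -d):
Positive differences: {1, 2, 5, 6, 7, 8, 11, 12, 13, 14, 15}
Full difference set: {0} ∪ (positive diffs) ∪ (negative diffs).
|A - A| = 1 + 2·11 = 23 (matches direct enumeration: 23).

|A - A| = 23


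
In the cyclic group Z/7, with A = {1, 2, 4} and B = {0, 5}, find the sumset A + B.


Work in Z/7Z: reduce every sum a + b modulo 7.
Enumerate all 6 pairs:
a = 1: 1+0=1, 1+5=6
a = 2: 2+0=2, 2+5=0
a = 4: 4+0=4, 4+5=2
Distinct residues collected: {0, 1, 2, 4, 6}
|A + B| = 5 (out of 7 total residues).

A + B = {0, 1, 2, 4, 6}


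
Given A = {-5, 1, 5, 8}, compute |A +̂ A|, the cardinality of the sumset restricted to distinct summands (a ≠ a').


Restricted sumset: A +̂ A = {a + a' : a ∈ A, a' ∈ A, a ≠ a'}.
Equivalently, take A + A and drop any sum 2a that is achievable ONLY as a + a for a ∈ A (i.e. sums representable only with equal summands).
Enumerate pairs (a, a') with a < a' (symmetric, so each unordered pair gives one sum; this covers all a ≠ a'):
  -5 + 1 = -4
  -5 + 5 = 0
  -5 + 8 = 3
  1 + 5 = 6
  1 + 8 = 9
  5 + 8 = 13
Collected distinct sums: {-4, 0, 3, 6, 9, 13}
|A +̂ A| = 6
(Reference bound: |A +̂ A| ≥ 2|A| - 3 for |A| ≥ 2, with |A| = 4 giving ≥ 5.)

|A +̂ A| = 6


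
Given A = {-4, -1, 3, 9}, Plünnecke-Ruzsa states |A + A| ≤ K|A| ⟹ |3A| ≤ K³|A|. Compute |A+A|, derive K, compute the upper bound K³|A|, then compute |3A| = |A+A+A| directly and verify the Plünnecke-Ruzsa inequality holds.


|A| = 4.
Step 1: Compute A + A by enumerating all 16 pairs.
A + A = {-8, -5, -2, -1, 2, 5, 6, 8, 12, 18}, so |A + A| = 10.
Step 2: Doubling constant K = |A + A|/|A| = 10/4 = 10/4 ≈ 2.5000.
Step 3: Plünnecke-Ruzsa gives |3A| ≤ K³·|A| = (2.5000)³ · 4 ≈ 62.5000.
Step 4: Compute 3A = A + A + A directly by enumerating all triples (a,b,c) ∈ A³; |3A| = 19.
Step 5: Check 19 ≤ 62.5000? Yes ✓.

K = 10/4, Plünnecke-Ruzsa bound K³|A| ≈ 62.5000, |3A| = 19, inequality holds.


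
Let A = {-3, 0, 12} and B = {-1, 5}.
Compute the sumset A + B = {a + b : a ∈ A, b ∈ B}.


A + B = {a + b : a ∈ A, b ∈ B}.
Enumerate all |A|·|B| = 3·2 = 6 pairs (a, b) and collect distinct sums.
a = -3: -3+-1=-4, -3+5=2
a = 0: 0+-1=-1, 0+5=5
a = 12: 12+-1=11, 12+5=17
Collecting distinct sums: A + B = {-4, -1, 2, 5, 11, 17}
|A + B| = 6

A + B = {-4, -1, 2, 5, 11, 17}


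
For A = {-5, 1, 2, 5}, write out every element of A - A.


A - A = {a - a' : a, a' ∈ A}.
Compute a - a' for each ordered pair (a, a'):
a = -5: -5--5=0, -5-1=-6, -5-2=-7, -5-5=-10
a = 1: 1--5=6, 1-1=0, 1-2=-1, 1-5=-4
a = 2: 2--5=7, 2-1=1, 2-2=0, 2-5=-3
a = 5: 5--5=10, 5-1=4, 5-2=3, 5-5=0
Collecting distinct values (and noting 0 appears from a-a):
A - A = {-10, -7, -6, -4, -3, -1, 0, 1, 3, 4, 6, 7, 10}
|A - A| = 13

A - A = {-10, -7, -6, -4, -3, -1, 0, 1, 3, 4, 6, 7, 10}


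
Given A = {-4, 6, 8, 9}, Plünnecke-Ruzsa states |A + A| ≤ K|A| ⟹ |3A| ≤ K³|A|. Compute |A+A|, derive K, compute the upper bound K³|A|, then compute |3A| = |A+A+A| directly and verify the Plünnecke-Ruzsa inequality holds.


|A| = 4.
Step 1: Compute A + A by enumerating all 16 pairs.
A + A = {-8, 2, 4, 5, 12, 14, 15, 16, 17, 18}, so |A + A| = 10.
Step 2: Doubling constant K = |A + A|/|A| = 10/4 = 10/4 ≈ 2.5000.
Step 3: Plünnecke-Ruzsa gives |3A| ≤ K³·|A| = (2.5000)³ · 4 ≈ 62.5000.
Step 4: Compute 3A = A + A + A directly by enumerating all triples (a,b,c) ∈ A³; |3A| = 19.
Step 5: Check 19 ≤ 62.5000? Yes ✓.

K = 10/4, Plünnecke-Ruzsa bound K³|A| ≈ 62.5000, |3A| = 19, inequality holds.


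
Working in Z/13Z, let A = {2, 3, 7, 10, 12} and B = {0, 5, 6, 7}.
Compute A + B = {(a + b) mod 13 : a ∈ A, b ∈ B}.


Work in Z/13Z: reduce every sum a + b modulo 13.
Enumerate all 20 pairs:
a = 2: 2+0=2, 2+5=7, 2+6=8, 2+7=9
a = 3: 3+0=3, 3+5=8, 3+6=9, 3+7=10
a = 7: 7+0=7, 7+5=12, 7+6=0, 7+7=1
a = 10: 10+0=10, 10+5=2, 10+6=3, 10+7=4
a = 12: 12+0=12, 12+5=4, 12+6=5, 12+7=6
Distinct residues collected: {0, 1, 2, 3, 4, 5, 6, 7, 8, 9, 10, 12}
|A + B| = 12 (out of 13 total residues).

A + B = {0, 1, 2, 3, 4, 5, 6, 7, 8, 9, 10, 12}


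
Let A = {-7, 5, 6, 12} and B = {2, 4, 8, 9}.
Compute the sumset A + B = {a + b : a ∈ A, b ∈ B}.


A + B = {a + b : a ∈ A, b ∈ B}.
Enumerate all |A|·|B| = 4·4 = 16 pairs (a, b) and collect distinct sums.
a = -7: -7+2=-5, -7+4=-3, -7+8=1, -7+9=2
a = 5: 5+2=7, 5+4=9, 5+8=13, 5+9=14
a = 6: 6+2=8, 6+4=10, 6+8=14, 6+9=15
a = 12: 12+2=14, 12+4=16, 12+8=20, 12+9=21
Collecting distinct sums: A + B = {-5, -3, 1, 2, 7, 8, 9, 10, 13, 14, 15, 16, 20, 21}
|A + B| = 14

A + B = {-5, -3, 1, 2, 7, 8, 9, 10, 13, 14, 15, 16, 20, 21}


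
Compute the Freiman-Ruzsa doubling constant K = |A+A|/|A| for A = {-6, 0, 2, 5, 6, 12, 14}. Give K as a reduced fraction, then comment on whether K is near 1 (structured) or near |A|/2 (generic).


|A| = 7.
Compute A + A by enumerating all 49 pairs.
A + A = {-12, -6, -4, -1, 0, 2, 4, 5, 6, 7, 8, 10, 11, 12, 14, 16, 17, 18, 19, 20, 24, 26, 28}, so |A + A| = 23.
K = |A + A| / |A| = 23/7 (already in lowest terms) ≈ 3.2857.
Reference: AP of size 7 gives K = 13/7 ≈ 1.8571; a fully generic set of size 7 gives K ≈ 4.0000.

|A| = 7, |A + A| = 23, K = 23/7.


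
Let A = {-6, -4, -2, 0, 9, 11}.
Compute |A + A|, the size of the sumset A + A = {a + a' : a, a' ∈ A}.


A + A = {a + a' : a, a' ∈ A}; |A| = 6.
General bounds: 2|A| - 1 ≤ |A + A| ≤ |A|(|A|+1)/2, i.e. 11 ≤ |A + A| ≤ 21.
Lower bound 2|A|-1 is attained iff A is an arithmetic progression.
Enumerate sums a + a' for a ≤ a' (symmetric, so this suffices):
a = -6: -6+-6=-12, -6+-4=-10, -6+-2=-8, -6+0=-6, -6+9=3, -6+11=5
a = -4: -4+-4=-8, -4+-2=-6, -4+0=-4, -4+9=5, -4+11=7
a = -2: -2+-2=-4, -2+0=-2, -2+9=7, -2+11=9
a = 0: 0+0=0, 0+9=9, 0+11=11
a = 9: 9+9=18, 9+11=20
a = 11: 11+11=22
Distinct sums: {-12, -10, -8, -6, -4, -2, 0, 3, 5, 7, 9, 11, 18, 20, 22}
|A + A| = 15

|A + A| = 15


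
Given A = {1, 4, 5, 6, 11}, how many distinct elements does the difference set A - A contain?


A - A = {a - a' : a, a' ∈ A}; |A| = 5.
Bounds: 2|A|-1 ≤ |A - A| ≤ |A|² - |A| + 1, i.e. 9 ≤ |A - A| ≤ 21.
Note: 0 ∈ A - A always (from a - a). The set is symmetric: if d ∈ A - A then -d ∈ A - A.
Enumerate nonzero differences d = a - a' with a > a' (then include -d):
Positive differences: {1, 2, 3, 4, 5, 6, 7, 10}
Full difference set: {0} ∪ (positive diffs) ∪ (negative diffs).
|A - A| = 1 + 2·8 = 17 (matches direct enumeration: 17).

|A - A| = 17


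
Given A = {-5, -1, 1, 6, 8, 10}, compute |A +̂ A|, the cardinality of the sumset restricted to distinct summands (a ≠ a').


Restricted sumset: A +̂ A = {a + a' : a ∈ A, a' ∈ A, a ≠ a'}.
Equivalently, take A + A and drop any sum 2a that is achievable ONLY as a + a for a ∈ A (i.e. sums representable only with equal summands).
Enumerate pairs (a, a') with a < a' (symmetric, so each unordered pair gives one sum; this covers all a ≠ a'):
  -5 + -1 = -6
  -5 + 1 = -4
  -5 + 6 = 1
  -5 + 8 = 3
  -5 + 10 = 5
  -1 + 1 = 0
  -1 + 6 = 5
  -1 + 8 = 7
  -1 + 10 = 9
  1 + 6 = 7
  1 + 8 = 9
  1 + 10 = 11
  6 + 8 = 14
  6 + 10 = 16
  8 + 10 = 18
Collected distinct sums: {-6, -4, 0, 1, 3, 5, 7, 9, 11, 14, 16, 18}
|A +̂ A| = 12
(Reference bound: |A +̂ A| ≥ 2|A| - 3 for |A| ≥ 2, with |A| = 6 giving ≥ 9.)

|A +̂ A| = 12


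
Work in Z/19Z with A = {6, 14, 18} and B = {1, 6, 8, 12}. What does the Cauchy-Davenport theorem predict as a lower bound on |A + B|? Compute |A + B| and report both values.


Cauchy-Davenport: |A + B| ≥ min(p, |A| + |B| - 1) for A, B nonempty in Z/pZ.
|A| = 3, |B| = 4, p = 19.
CD lower bound = min(19, 3 + 4 - 1) = min(19, 6) = 6.
Compute A + B mod 19 directly:
a = 6: 6+1=7, 6+6=12, 6+8=14, 6+12=18
a = 14: 14+1=15, 14+6=1, 14+8=3, 14+12=7
a = 18: 18+1=0, 18+6=5, 18+8=7, 18+12=11
A + B = {0, 1, 3, 5, 7, 11, 12, 14, 15, 18}, so |A + B| = 10.
Verify: 10 ≥ 6? Yes ✓.

CD lower bound = 6, actual |A + B| = 10.


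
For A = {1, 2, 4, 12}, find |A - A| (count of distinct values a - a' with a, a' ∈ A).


A - A = {a - a' : a, a' ∈ A}; |A| = 4.
Bounds: 2|A|-1 ≤ |A - A| ≤ |A|² - |A| + 1, i.e. 7 ≤ |A - A| ≤ 13.
Note: 0 ∈ A - A always (from a - a). The set is symmetric: if d ∈ A - A then -d ∈ A - A.
Enumerate nonzero differences d = a - a' with a > a' (then include -d):
Positive differences: {1, 2, 3, 8, 10, 11}
Full difference set: {0} ∪ (positive diffs) ∪ (negative diffs).
|A - A| = 1 + 2·6 = 13 (matches direct enumeration: 13).

|A - A| = 13


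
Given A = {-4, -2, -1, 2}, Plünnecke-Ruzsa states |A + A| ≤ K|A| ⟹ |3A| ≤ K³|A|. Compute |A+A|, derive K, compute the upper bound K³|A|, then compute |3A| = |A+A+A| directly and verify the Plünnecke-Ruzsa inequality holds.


|A| = 4.
Step 1: Compute A + A by enumerating all 16 pairs.
A + A = {-8, -6, -5, -4, -3, -2, 0, 1, 4}, so |A + A| = 9.
Step 2: Doubling constant K = |A + A|/|A| = 9/4 = 9/4 ≈ 2.2500.
Step 3: Plünnecke-Ruzsa gives |3A| ≤ K³·|A| = (2.2500)³ · 4 ≈ 45.5625.
Step 4: Compute 3A = A + A + A directly by enumerating all triples (a,b,c) ∈ A³; |3A| = 15.
Step 5: Check 15 ≤ 45.5625? Yes ✓.

K = 9/4, Plünnecke-Ruzsa bound K³|A| ≈ 45.5625, |3A| = 15, inequality holds.


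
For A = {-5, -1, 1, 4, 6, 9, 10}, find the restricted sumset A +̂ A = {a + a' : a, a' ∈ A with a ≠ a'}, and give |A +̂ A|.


Restricted sumset: A +̂ A = {a + a' : a ∈ A, a' ∈ A, a ≠ a'}.
Equivalently, take A + A and drop any sum 2a that is achievable ONLY as a + a for a ∈ A (i.e. sums representable only with equal summands).
Enumerate pairs (a, a') with a < a' (symmetric, so each unordered pair gives one sum; this covers all a ≠ a'):
  -5 + -1 = -6
  -5 + 1 = -4
  -5 + 4 = -1
  -5 + 6 = 1
  -5 + 9 = 4
  -5 + 10 = 5
  -1 + 1 = 0
  -1 + 4 = 3
  -1 + 6 = 5
  -1 + 9 = 8
  -1 + 10 = 9
  1 + 4 = 5
  1 + 6 = 7
  1 + 9 = 10
  1 + 10 = 11
  4 + 6 = 10
  4 + 9 = 13
  4 + 10 = 14
  6 + 9 = 15
  6 + 10 = 16
  9 + 10 = 19
Collected distinct sums: {-6, -4, -1, 0, 1, 3, 4, 5, 7, 8, 9, 10, 11, 13, 14, 15, 16, 19}
|A +̂ A| = 18
(Reference bound: |A +̂ A| ≥ 2|A| - 3 for |A| ≥ 2, with |A| = 7 giving ≥ 11.)

|A +̂ A| = 18


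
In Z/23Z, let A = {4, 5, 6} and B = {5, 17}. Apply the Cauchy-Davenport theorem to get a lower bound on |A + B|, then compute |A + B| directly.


Cauchy-Davenport: |A + B| ≥ min(p, |A| + |B| - 1) for A, B nonempty in Z/pZ.
|A| = 3, |B| = 2, p = 23.
CD lower bound = min(23, 3 + 2 - 1) = min(23, 4) = 4.
Compute A + B mod 23 directly:
a = 4: 4+5=9, 4+17=21
a = 5: 5+5=10, 5+17=22
a = 6: 6+5=11, 6+17=0
A + B = {0, 9, 10, 11, 21, 22}, so |A + B| = 6.
Verify: 6 ≥ 4? Yes ✓.

CD lower bound = 4, actual |A + B| = 6.


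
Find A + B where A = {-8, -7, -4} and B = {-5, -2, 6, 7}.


A + B = {a + b : a ∈ A, b ∈ B}.
Enumerate all |A|·|B| = 3·4 = 12 pairs (a, b) and collect distinct sums.
a = -8: -8+-5=-13, -8+-2=-10, -8+6=-2, -8+7=-1
a = -7: -7+-5=-12, -7+-2=-9, -7+6=-1, -7+7=0
a = -4: -4+-5=-9, -4+-2=-6, -4+6=2, -4+7=3
Collecting distinct sums: A + B = {-13, -12, -10, -9, -6, -2, -1, 0, 2, 3}
|A + B| = 10

A + B = {-13, -12, -10, -9, -6, -2, -1, 0, 2, 3}


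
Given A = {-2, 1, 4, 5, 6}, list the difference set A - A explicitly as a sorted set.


A - A = {a - a' : a, a' ∈ A}.
Compute a - a' for each ordered pair (a, a'):
a = -2: -2--2=0, -2-1=-3, -2-4=-6, -2-5=-7, -2-6=-8
a = 1: 1--2=3, 1-1=0, 1-4=-3, 1-5=-4, 1-6=-5
a = 4: 4--2=6, 4-1=3, 4-4=0, 4-5=-1, 4-6=-2
a = 5: 5--2=7, 5-1=4, 5-4=1, 5-5=0, 5-6=-1
a = 6: 6--2=8, 6-1=5, 6-4=2, 6-5=1, 6-6=0
Collecting distinct values (and noting 0 appears from a-a):
A - A = {-8, -7, -6, -5, -4, -3, -2, -1, 0, 1, 2, 3, 4, 5, 6, 7, 8}
|A - A| = 17

A - A = {-8, -7, -6, -5, -4, -3, -2, -1, 0, 1, 2, 3, 4, 5, 6, 7, 8}


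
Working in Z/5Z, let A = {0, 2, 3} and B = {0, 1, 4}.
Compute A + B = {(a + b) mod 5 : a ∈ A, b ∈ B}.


Work in Z/5Z: reduce every sum a + b modulo 5.
Enumerate all 9 pairs:
a = 0: 0+0=0, 0+1=1, 0+4=4
a = 2: 2+0=2, 2+1=3, 2+4=1
a = 3: 3+0=3, 3+1=4, 3+4=2
Distinct residues collected: {0, 1, 2, 3, 4}
|A + B| = 5 (out of 5 total residues).

A + B = {0, 1, 2, 3, 4}


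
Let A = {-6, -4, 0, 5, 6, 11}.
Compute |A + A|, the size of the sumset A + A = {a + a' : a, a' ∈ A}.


A + A = {a + a' : a, a' ∈ A}; |A| = 6.
General bounds: 2|A| - 1 ≤ |A + A| ≤ |A|(|A|+1)/2, i.e. 11 ≤ |A + A| ≤ 21.
Lower bound 2|A|-1 is attained iff A is an arithmetic progression.
Enumerate sums a + a' for a ≤ a' (symmetric, so this suffices):
a = -6: -6+-6=-12, -6+-4=-10, -6+0=-6, -6+5=-1, -6+6=0, -6+11=5
a = -4: -4+-4=-8, -4+0=-4, -4+5=1, -4+6=2, -4+11=7
a = 0: 0+0=0, 0+5=5, 0+6=6, 0+11=11
a = 5: 5+5=10, 5+6=11, 5+11=16
a = 6: 6+6=12, 6+11=17
a = 11: 11+11=22
Distinct sums: {-12, -10, -8, -6, -4, -1, 0, 1, 2, 5, 6, 7, 10, 11, 12, 16, 17, 22}
|A + A| = 18

|A + A| = 18


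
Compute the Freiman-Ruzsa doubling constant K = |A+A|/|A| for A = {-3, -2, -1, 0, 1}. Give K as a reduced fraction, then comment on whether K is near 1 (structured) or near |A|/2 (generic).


|A| = 5.
Compute A + A by enumerating all 25 pairs.
A + A = {-6, -5, -4, -3, -2, -1, 0, 1, 2}, so |A + A| = 9.
K = |A + A| / |A| = 9/5 (already in lowest terms) ≈ 1.8000.
Reference: AP of size 5 gives K = 9/5 ≈ 1.8000; a fully generic set of size 5 gives K ≈ 3.0000.

|A| = 5, |A + A| = 9, K = 9/5.


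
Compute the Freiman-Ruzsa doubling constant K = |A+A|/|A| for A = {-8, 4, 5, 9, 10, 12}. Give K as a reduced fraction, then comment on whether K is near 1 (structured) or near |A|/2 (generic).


|A| = 6.
Compute A + A by enumerating all 36 pairs.
A + A = {-16, -4, -3, 1, 2, 4, 8, 9, 10, 13, 14, 15, 16, 17, 18, 19, 20, 21, 22, 24}, so |A + A| = 20.
K = |A + A| / |A| = 20/6 = 10/3 ≈ 3.3333.
Reference: AP of size 6 gives K = 11/6 ≈ 1.8333; a fully generic set of size 6 gives K ≈ 3.5000.

|A| = 6, |A + A| = 20, K = 20/6 = 10/3.


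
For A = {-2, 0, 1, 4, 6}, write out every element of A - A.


A - A = {a - a' : a, a' ∈ A}.
Compute a - a' for each ordered pair (a, a'):
a = -2: -2--2=0, -2-0=-2, -2-1=-3, -2-4=-6, -2-6=-8
a = 0: 0--2=2, 0-0=0, 0-1=-1, 0-4=-4, 0-6=-6
a = 1: 1--2=3, 1-0=1, 1-1=0, 1-4=-3, 1-6=-5
a = 4: 4--2=6, 4-0=4, 4-1=3, 4-4=0, 4-6=-2
a = 6: 6--2=8, 6-0=6, 6-1=5, 6-4=2, 6-6=0
Collecting distinct values (and noting 0 appears from a-a):
A - A = {-8, -6, -5, -4, -3, -2, -1, 0, 1, 2, 3, 4, 5, 6, 8}
|A - A| = 15

A - A = {-8, -6, -5, -4, -3, -2, -1, 0, 1, 2, 3, 4, 5, 6, 8}


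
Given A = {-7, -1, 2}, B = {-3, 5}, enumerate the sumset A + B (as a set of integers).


A + B = {a + b : a ∈ A, b ∈ B}.
Enumerate all |A|·|B| = 3·2 = 6 pairs (a, b) and collect distinct sums.
a = -7: -7+-3=-10, -7+5=-2
a = -1: -1+-3=-4, -1+5=4
a = 2: 2+-3=-1, 2+5=7
Collecting distinct sums: A + B = {-10, -4, -2, -1, 4, 7}
|A + B| = 6

A + B = {-10, -4, -2, -1, 4, 7}


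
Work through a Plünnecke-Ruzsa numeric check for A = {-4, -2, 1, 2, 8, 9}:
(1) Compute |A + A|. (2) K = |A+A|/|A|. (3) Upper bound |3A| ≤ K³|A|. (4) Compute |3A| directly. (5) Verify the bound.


|A| = 6.
Step 1: Compute A + A by enumerating all 36 pairs.
A + A = {-8, -6, -4, -3, -2, -1, 0, 2, 3, 4, 5, 6, 7, 9, 10, 11, 16, 17, 18}, so |A + A| = 19.
Step 2: Doubling constant K = |A + A|/|A| = 19/6 = 19/6 ≈ 3.1667.
Step 3: Plünnecke-Ruzsa gives |3A| ≤ K³·|A| = (3.1667)³ · 6 ≈ 190.5278.
Step 4: Compute 3A = A + A + A directly by enumerating all triples (a,b,c) ∈ A³; |3A| = 35.
Step 5: Check 35 ≤ 190.5278? Yes ✓.

K = 19/6, Plünnecke-Ruzsa bound K³|A| ≈ 190.5278, |3A| = 35, inequality holds.


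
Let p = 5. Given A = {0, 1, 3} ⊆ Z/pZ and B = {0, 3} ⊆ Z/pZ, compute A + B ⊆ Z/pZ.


Work in Z/5Z: reduce every sum a + b modulo 5.
Enumerate all 6 pairs:
a = 0: 0+0=0, 0+3=3
a = 1: 1+0=1, 1+3=4
a = 3: 3+0=3, 3+3=1
Distinct residues collected: {0, 1, 3, 4}
|A + B| = 4 (out of 5 total residues).

A + B = {0, 1, 3, 4}


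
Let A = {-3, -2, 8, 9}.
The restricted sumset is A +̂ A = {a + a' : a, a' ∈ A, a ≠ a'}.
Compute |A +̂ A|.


Restricted sumset: A +̂ A = {a + a' : a ∈ A, a' ∈ A, a ≠ a'}.
Equivalently, take A + A and drop any sum 2a that is achievable ONLY as a + a for a ∈ A (i.e. sums representable only with equal summands).
Enumerate pairs (a, a') with a < a' (symmetric, so each unordered pair gives one sum; this covers all a ≠ a'):
  -3 + -2 = -5
  -3 + 8 = 5
  -3 + 9 = 6
  -2 + 8 = 6
  -2 + 9 = 7
  8 + 9 = 17
Collected distinct sums: {-5, 5, 6, 7, 17}
|A +̂ A| = 5
(Reference bound: |A +̂ A| ≥ 2|A| - 3 for |A| ≥ 2, with |A| = 4 giving ≥ 5.)

|A +̂ A| = 5


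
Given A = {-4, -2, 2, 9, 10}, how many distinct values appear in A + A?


A + A = {a + a' : a, a' ∈ A}; |A| = 5.
General bounds: 2|A| - 1 ≤ |A + A| ≤ |A|(|A|+1)/2, i.e. 9 ≤ |A + A| ≤ 15.
Lower bound 2|A|-1 is attained iff A is an arithmetic progression.
Enumerate sums a + a' for a ≤ a' (symmetric, so this suffices):
a = -4: -4+-4=-8, -4+-2=-6, -4+2=-2, -4+9=5, -4+10=6
a = -2: -2+-2=-4, -2+2=0, -2+9=7, -2+10=8
a = 2: 2+2=4, 2+9=11, 2+10=12
a = 9: 9+9=18, 9+10=19
a = 10: 10+10=20
Distinct sums: {-8, -6, -4, -2, 0, 4, 5, 6, 7, 8, 11, 12, 18, 19, 20}
|A + A| = 15

|A + A| = 15


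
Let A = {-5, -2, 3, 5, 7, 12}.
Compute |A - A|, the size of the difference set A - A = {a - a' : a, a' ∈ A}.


A - A = {a - a' : a, a' ∈ A}; |A| = 6.
Bounds: 2|A|-1 ≤ |A - A| ≤ |A|² - |A| + 1, i.e. 11 ≤ |A - A| ≤ 31.
Note: 0 ∈ A - A always (from a - a). The set is symmetric: if d ∈ A - A then -d ∈ A - A.
Enumerate nonzero differences d = a - a' with a > a' (then include -d):
Positive differences: {2, 3, 4, 5, 7, 8, 9, 10, 12, 14, 17}
Full difference set: {0} ∪ (positive diffs) ∪ (negative diffs).
|A - A| = 1 + 2·11 = 23 (matches direct enumeration: 23).

|A - A| = 23


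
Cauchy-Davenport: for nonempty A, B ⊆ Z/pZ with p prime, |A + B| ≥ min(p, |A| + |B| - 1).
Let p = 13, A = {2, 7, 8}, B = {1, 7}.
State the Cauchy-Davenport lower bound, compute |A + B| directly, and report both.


Cauchy-Davenport: |A + B| ≥ min(p, |A| + |B| - 1) for A, B nonempty in Z/pZ.
|A| = 3, |B| = 2, p = 13.
CD lower bound = min(13, 3 + 2 - 1) = min(13, 4) = 4.
Compute A + B mod 13 directly:
a = 2: 2+1=3, 2+7=9
a = 7: 7+1=8, 7+7=1
a = 8: 8+1=9, 8+7=2
A + B = {1, 2, 3, 8, 9}, so |A + B| = 5.
Verify: 5 ≥ 4? Yes ✓.

CD lower bound = 4, actual |A + B| = 5.


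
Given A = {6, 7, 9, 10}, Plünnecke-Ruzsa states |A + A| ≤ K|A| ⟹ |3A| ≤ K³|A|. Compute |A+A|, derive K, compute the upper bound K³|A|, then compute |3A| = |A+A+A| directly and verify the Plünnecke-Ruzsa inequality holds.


|A| = 4.
Step 1: Compute A + A by enumerating all 16 pairs.
A + A = {12, 13, 14, 15, 16, 17, 18, 19, 20}, so |A + A| = 9.
Step 2: Doubling constant K = |A + A|/|A| = 9/4 = 9/4 ≈ 2.2500.
Step 3: Plünnecke-Ruzsa gives |3A| ≤ K³·|A| = (2.2500)³ · 4 ≈ 45.5625.
Step 4: Compute 3A = A + A + A directly by enumerating all triples (a,b,c) ∈ A³; |3A| = 13.
Step 5: Check 13 ≤ 45.5625? Yes ✓.

K = 9/4, Plünnecke-Ruzsa bound K³|A| ≈ 45.5625, |3A| = 13, inequality holds.


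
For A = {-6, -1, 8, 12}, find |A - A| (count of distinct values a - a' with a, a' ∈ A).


A - A = {a - a' : a, a' ∈ A}; |A| = 4.
Bounds: 2|A|-1 ≤ |A - A| ≤ |A|² - |A| + 1, i.e. 7 ≤ |A - A| ≤ 13.
Note: 0 ∈ A - A always (from a - a). The set is symmetric: if d ∈ A - A then -d ∈ A - A.
Enumerate nonzero differences d = a - a' with a > a' (then include -d):
Positive differences: {4, 5, 9, 13, 14, 18}
Full difference set: {0} ∪ (positive diffs) ∪ (negative diffs).
|A - A| = 1 + 2·6 = 13 (matches direct enumeration: 13).

|A - A| = 13


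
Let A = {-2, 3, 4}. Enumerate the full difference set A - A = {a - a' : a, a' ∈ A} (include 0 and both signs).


A - A = {a - a' : a, a' ∈ A}.
Compute a - a' for each ordered pair (a, a'):
a = -2: -2--2=0, -2-3=-5, -2-4=-6
a = 3: 3--2=5, 3-3=0, 3-4=-1
a = 4: 4--2=6, 4-3=1, 4-4=0
Collecting distinct values (and noting 0 appears from a-a):
A - A = {-6, -5, -1, 0, 1, 5, 6}
|A - A| = 7

A - A = {-6, -5, -1, 0, 1, 5, 6}
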